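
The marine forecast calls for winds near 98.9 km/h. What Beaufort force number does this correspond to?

Beaufort force 10

98.9 km/h = 27.5 m/s, which is Beaufort 10 (storm, 24.5–28.4 m/s).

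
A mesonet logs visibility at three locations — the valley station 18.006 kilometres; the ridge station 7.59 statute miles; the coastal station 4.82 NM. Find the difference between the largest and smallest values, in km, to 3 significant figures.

the ridge station: 7.59 SM = 12.2149 km.
the coastal station: 4.82 nmi = 8.9266 km.
Spread: 18.0060 − 8.9266 = 9.08 km.

9.08 km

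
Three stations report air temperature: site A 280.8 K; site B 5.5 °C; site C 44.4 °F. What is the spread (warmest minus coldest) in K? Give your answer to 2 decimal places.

site A: 280.8 K = 7.650 °C.
site C: 44.4 °F = 6.889 °C.
Spread: 7.650 − 5.500 = 2.150 °C.

2.15 K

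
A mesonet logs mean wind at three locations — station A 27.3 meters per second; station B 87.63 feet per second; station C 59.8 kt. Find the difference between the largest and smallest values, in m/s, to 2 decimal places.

4.05 m/s

station B: 87.63 ft/s = 26.7096 m/s.
station C: 59.8 kt = 30.7638 m/s.
Spread: 30.7638 − 26.7096 = 4.05 m/s.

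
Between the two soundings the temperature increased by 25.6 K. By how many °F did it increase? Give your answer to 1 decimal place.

For a temperature change the 32° offset cancels: Δ°F = 25.6 × 1.8 = 46.1 °F.

46.1 °F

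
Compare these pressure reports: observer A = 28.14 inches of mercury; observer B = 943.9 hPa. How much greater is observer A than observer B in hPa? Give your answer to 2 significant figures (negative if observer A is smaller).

9.0 hPa

observer A: 28.14 inHg = 952.930 hPa.
Difference: 952.930 − 943.900 = 9.0 hPa.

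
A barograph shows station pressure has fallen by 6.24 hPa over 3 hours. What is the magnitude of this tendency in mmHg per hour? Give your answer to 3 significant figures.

1.56 mmHg per hour

6.24 hPa / 3 h × 0.750062 mmHg/hPa = 1.56 mmHg/h.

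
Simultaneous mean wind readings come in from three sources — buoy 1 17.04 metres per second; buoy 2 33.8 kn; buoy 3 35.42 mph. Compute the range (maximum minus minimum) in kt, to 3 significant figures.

buoy 1: 17.04 m/s = 33.1231 kt.
buoy 3: 35.42 mph = 30.7791 kt.
Spread: 33.8000 − 30.7791 = 3.02 kt.

3.02 kt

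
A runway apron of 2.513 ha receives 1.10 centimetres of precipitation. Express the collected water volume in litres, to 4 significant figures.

Depth: 1.10 cm × 10 = 11 mm.
Area: 2.513 ha = 25130 m².
1 mm over 1 m² is 1 L, so volume = 11 × 25130 = 276430 L ≈ 276400 L.

276400 litres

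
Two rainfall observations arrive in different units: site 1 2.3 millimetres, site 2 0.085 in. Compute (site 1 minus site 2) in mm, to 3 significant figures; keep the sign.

0.141 mm

site 2: 0.085 in = 2.15900 mm.
Difference: 2.30000 − 2.15900 = 0.141 mm.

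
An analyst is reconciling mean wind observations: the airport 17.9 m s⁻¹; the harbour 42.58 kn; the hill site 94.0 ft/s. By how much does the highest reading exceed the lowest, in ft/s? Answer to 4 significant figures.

35.27 ft/s

the airport: 17.9 m/s = 58.7270 ft/s.
the harbour: 42.58 kt = 71.8669 ft/s.
Spread: 94.0000 − 58.7270 = 35.27 ft/s.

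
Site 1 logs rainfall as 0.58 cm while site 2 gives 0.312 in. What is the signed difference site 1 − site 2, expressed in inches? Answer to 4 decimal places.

-0.0837 in

site 1: 0.58 cm = 0.228346 in.
Difference: 0.228346 − 0.312000 = -0.0837 in.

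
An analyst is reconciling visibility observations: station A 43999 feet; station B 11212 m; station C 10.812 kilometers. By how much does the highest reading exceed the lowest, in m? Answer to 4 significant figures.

station A: 43999 ft = 13410.90 m.
station C: 10.812 km = 10812.00 m.
Spread: 13410.90 − 10812.00 = 2599 m.

2599 m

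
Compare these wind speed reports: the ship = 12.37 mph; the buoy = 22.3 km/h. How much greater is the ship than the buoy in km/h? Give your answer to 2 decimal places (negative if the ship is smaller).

-2.39 km/h

the ship: 12.37 mph = 19.9076 km/h.
Difference: 19.9076 − 22.3000 = -2.39 km/h.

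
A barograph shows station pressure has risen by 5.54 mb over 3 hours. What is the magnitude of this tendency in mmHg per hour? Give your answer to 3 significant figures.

1.39 mmHg per hour

5.54 mb / 3 h × 0.750062 mmHg/mb = 1.39 mmHg/h.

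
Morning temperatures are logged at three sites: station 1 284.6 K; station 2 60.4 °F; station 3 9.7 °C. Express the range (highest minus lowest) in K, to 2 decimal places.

6.08 K

station 1: 284.6 K = 11.450 °C.
station 2: 60.4 °F = 15.778 °C.
Spread: 15.778 − 9.700 = 6.078 °C.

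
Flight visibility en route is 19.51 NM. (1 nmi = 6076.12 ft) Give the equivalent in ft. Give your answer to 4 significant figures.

1 nmi = 6076.12 ft, so 19.51 × 6076.12 = 118500 ft.

118500 ft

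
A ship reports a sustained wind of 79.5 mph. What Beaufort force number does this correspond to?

Beaufort force 12

79.5 mph = 35.5 m/s, which is Beaufort 12 (hurricane force, ≥32.7 m/s).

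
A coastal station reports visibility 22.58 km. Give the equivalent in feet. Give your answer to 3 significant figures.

1 km = 3280.84 ft, so 22.58 × 3280.84 = 74100 ft.

74100 ft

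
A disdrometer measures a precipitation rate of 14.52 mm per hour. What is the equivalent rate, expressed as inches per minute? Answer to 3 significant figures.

0.00953 in/minute

14.52 mm/hour × 0.0393701 in/mm × 0.0166667 hour/minute = 0.00953 in/minute.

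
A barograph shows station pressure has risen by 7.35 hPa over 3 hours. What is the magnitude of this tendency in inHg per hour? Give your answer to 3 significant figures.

7.35 hPa / 3 h × 0.02953 inHg/hPa = 0.0723 inHg/h.

0.0723 inHg per hour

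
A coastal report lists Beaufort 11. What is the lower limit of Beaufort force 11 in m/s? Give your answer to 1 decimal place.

Beaufort 11 (violent storm) spans 28.5–32.6 m/s.

28.5 m/s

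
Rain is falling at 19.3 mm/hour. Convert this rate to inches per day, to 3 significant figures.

19.3 mm/hour × 0.0393701 in/mm × 24 hour/day = 18.2 in/day.

18.2 in/day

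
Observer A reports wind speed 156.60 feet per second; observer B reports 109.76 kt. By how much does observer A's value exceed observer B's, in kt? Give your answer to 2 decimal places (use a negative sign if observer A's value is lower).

-16.98 kt

observer A: 156.60 ft/s = 92.7830 kt.
Difference: 92.7830 − 109.7600 = -16.98 kt.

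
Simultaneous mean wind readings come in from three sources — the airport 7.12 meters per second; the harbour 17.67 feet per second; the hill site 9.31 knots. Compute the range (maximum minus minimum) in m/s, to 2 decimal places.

the harbour: 17.67 ft/s = 5.3858 m/s.
the hill site: 9.31 kt = 4.7895 m/s.
Spread: 7.1200 − 4.7895 = 2.33 m/s.

2.33 m/s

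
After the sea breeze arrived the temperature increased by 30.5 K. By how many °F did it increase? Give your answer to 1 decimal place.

54.9 °F

For a temperature change the 32° offset cancels: Δ°F = 30.5 × 1.8 = 54.9 °F.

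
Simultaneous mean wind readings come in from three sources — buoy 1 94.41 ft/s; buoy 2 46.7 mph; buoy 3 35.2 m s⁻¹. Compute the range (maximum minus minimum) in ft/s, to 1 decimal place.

buoy 2: 46.7 mph = 68.493 ft/s.
buoy 3: 35.2 m/s = 115.486 ft/s.
Spread: 115.486 − 68.493 = 47.0 ft/s.

47.0 ft/s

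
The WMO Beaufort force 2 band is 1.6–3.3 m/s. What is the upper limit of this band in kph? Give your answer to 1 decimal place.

11.9 km/h

1.6–3.3 m/s × 3.6 = 5.8–11.9 km/h.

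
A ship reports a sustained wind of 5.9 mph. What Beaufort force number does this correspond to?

Beaufort force 2

5.9 mph = 2.6 m/s, which is Beaufort 2 (light breeze, 1.6–3.3 m/s).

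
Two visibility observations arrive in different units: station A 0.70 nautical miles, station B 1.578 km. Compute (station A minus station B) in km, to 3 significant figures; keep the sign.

station A: 0.70 nmi = 1.29640 km.
Difference: 1.29640 − 1.57800 = -0.282 km.

-0.282 km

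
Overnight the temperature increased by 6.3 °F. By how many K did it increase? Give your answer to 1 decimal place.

3.5 K

Converting a difference, only the 9/5 scale factor applies: ΔK = 6.3 × 0.5556 = 3.5 K.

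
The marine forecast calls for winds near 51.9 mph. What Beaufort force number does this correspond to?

Beaufort force 9

51.9 mph = 23.2 m/s, which is Beaufort 9 (strong gale, 20.8–24.4 m/s).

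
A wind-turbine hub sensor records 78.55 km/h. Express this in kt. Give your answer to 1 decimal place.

42.4 kt

1 km/h = 0.539957 kt, so 78.55 × 0.539957 = 42.4 kt.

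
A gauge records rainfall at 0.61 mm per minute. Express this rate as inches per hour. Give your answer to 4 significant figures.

1.441 in/hour

0.61 mm/minute × 0.0393701 in/mm × 60 minute/hour = 1.441 in/hour.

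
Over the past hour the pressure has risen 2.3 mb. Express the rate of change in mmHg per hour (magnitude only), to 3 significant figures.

1.73 mmHg per hour

2.3 mb / 1 h × 0.750062 mmHg/mb = 1.73 mmHg/h.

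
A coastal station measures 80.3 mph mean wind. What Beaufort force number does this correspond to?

Beaufort force 12

80.3 mph = 35.9 m/s, which is Beaufort 12 (hurricane force, ≥32.7 m/s).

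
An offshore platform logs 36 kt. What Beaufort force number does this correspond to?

Beaufort force 8

36 kt lies in the Beaufort 8 band (gale, 34–40 kt).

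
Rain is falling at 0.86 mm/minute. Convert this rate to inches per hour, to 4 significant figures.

0.86 mm/minute × 0.0393701 in/mm × 60 minute/hour = 2.031 in/hour.

2.031 in/hour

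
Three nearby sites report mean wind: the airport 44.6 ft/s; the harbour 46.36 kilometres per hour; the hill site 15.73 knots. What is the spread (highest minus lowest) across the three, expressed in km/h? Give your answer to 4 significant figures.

the airport: 44.6 ft/s = 48.9387 km/h.
the hill site: 15.73 kt = 29.1320 km/h.
Spread: 48.9387 − 29.1320 = 19.81 km/h.

19.81 km/h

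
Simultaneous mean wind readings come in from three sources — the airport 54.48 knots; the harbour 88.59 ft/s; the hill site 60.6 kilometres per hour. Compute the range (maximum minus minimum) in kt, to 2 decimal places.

the harbour: 88.59 ft/s = 52.4881 kt.
the hill site: 60.6 km/h = 32.7214 kt.
Spread: 54.4800 − 32.7214 = 21.76 kt.

21.76 kt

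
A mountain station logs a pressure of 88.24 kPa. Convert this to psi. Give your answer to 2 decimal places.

12.80 psi

1 kPa = 0.145038 psi, so 88.24 × 0.145038 = 12.80 psi.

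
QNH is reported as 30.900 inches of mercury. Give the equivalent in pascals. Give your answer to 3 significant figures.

1 inHg = 3386.39 Pa, so 30.900 × 3386.39 = 105000 Pa.

105000 Pa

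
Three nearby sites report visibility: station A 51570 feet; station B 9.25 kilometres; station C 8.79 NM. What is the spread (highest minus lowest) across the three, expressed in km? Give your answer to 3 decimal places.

7.029 km

station A: 51570 ft = 15.71854 km.
station C: 8.79 nmi = 16.27908 km.
Spread: 16.27908 − 9.25000 = 7.029 km.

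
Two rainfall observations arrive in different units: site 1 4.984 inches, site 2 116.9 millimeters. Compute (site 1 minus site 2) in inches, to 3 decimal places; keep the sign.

0.382 in

site 2: 116.9 mm = 4.60236 in.
Difference: 4.98400 − 4.60236 = 0.382 in.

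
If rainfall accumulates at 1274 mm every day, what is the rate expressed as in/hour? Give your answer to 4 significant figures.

1274 mm/day × 0.0393701 in/mm × 0.0416667 day/hour = 2.090 in/hour.

2.090 in/hour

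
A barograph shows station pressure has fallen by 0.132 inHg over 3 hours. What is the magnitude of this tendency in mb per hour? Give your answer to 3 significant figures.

0.132 inHg / 3 h × 33.8639 mb/inHg = 1.49 mb/h.

1.49 mb per hour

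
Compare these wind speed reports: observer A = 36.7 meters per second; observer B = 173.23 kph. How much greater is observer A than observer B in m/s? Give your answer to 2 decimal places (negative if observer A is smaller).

-11.42 m/s

observer B: 173.23 km/h = 48.1194 m/s.
Difference: 36.7000 − 48.1194 = -11.42 m/s.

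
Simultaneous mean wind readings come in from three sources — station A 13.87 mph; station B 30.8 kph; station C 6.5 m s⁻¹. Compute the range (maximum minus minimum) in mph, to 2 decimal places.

station B: 30.8 km/h = 19.1382 mph.
station C: 6.5 m/s = 14.5401 mph.
Spread: 19.1382 − 13.8700 = 5.27 mph.

5.27 mph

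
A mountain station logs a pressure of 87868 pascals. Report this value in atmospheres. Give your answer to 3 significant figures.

1 Pa = 9.86923e-06 atm, so 87868 × 9.86923e-06 = 0.867 atm.

0.867 atm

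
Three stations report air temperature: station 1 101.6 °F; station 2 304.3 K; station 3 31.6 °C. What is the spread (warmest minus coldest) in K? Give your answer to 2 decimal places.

station 1: 101.6 °F = 38.667 °C.
station 2: 304.3 K = 31.150 °C.
Spread: 38.667 − 31.150 = 7.517 °C.

7.52 K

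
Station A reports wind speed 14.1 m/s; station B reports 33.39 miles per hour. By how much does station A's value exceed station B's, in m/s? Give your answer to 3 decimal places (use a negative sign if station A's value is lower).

-0.827 m/s

station B: 33.39 mph = 14.92667 m/s.
Difference: 14.10000 − 14.92667 = -0.827 m/s.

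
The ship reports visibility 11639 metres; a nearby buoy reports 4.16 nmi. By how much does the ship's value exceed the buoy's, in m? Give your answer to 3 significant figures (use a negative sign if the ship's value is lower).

the buoy: 4.16 nmi = 7704.32 m.
Difference: 11639.00 − 7704.32 = 3930 m.

3930 m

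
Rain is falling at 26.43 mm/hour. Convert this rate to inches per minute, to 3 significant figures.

26.43 mm/hour × 0.0393701 in/mm × 0.0166667 hour/minute = 0.0173 in/minute.

0.0173 in/minute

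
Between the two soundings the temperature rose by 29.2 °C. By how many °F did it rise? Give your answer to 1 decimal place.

For a temperature change the 32° offset cancels: Δ°F = 29.2 × 1.8 = 52.6 °F.

52.6 °F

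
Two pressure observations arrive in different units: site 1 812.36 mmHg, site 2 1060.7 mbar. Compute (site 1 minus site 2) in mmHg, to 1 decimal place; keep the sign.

16.8 mmHg

site 2: 1060.7 mb = 795.590 mmHg.
Difference: 812.360 − 795.590 = 16.8 mmHg.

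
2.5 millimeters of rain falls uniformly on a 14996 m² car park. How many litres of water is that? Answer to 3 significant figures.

37500 litres

1 mm over 1 m² is 1 L, so volume = 2.5 × 14996 = 37490 L ≈ 37500 L.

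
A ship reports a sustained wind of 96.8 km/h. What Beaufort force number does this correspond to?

96.8 km/h = 26.9 m/s, which is Beaufort 10 (storm, 24.5–28.4 m/s).

Beaufort force 10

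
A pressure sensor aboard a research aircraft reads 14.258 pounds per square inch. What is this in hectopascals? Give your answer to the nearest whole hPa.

983 hPa

1 psi = 68.9476 hPa, so 14.258 × 68.9476 = 983 hPa.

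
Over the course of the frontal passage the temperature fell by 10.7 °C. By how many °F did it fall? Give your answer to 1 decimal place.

19.3 °F

A change of 1 °C equals a change of 1.8 °F: Δ°F = 10.7 × 1.8 = 19.3 °F.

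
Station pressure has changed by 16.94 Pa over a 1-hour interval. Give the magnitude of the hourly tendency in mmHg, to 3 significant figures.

0.127 mmHg per hour

16.94 Pa / 1 h × 0.00750062 mmHg/Pa = 0.127 mmHg/h.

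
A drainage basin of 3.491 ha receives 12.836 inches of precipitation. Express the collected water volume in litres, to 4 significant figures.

Depth: 12.836 in × 25.4 = 326.0344 mm.
Area: 3.491 ha = 34910 m².
1 mm over 1 m² is 1 L, so volume = 326.0344 × 34910 = 11381861 L ≈ 11380000 L.

11380000 litres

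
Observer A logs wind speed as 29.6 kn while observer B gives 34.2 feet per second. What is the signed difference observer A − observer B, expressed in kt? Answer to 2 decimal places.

9.34 kt

observer B: 34.2 ft/s = 20.2629 kt.
Difference: 29.6000 − 20.2629 = 9.34 kt.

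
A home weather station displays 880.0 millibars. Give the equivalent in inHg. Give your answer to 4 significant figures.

1 mb = 0.02953 inHg, so 880.0 × 0.02953 = 25.99 inHg.

25.99 inHg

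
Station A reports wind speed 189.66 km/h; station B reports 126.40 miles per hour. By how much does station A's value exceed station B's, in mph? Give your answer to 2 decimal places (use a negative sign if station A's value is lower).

-8.55 mph

station A: 189.66 km/h = 117.8493 mph.
Difference: 117.8493 − 126.4000 = -8.55 mph.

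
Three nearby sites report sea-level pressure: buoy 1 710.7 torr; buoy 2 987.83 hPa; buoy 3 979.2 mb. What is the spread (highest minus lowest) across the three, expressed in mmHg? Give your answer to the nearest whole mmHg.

buoy 2: 987.83 hPa = 740.93 mmHg.
buoy 3: 979.2 mb = 734.46 mmHg.
Spread: 740.93 − 710.70 = 30 mmHg.

30 mmHg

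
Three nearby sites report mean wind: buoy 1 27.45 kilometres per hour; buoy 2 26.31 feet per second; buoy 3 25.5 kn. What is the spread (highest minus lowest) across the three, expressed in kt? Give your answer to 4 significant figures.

buoy 1: 27.45 km/h = 14.8218 kt.
buoy 2: 26.31 ft/s = 15.5882 kt.
Spread: 25.5000 − 14.8218 = 10.68 kt.

10.68 kt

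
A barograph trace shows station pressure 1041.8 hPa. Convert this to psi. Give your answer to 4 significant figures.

1 hPa = 0.0145038 psi, so 1041.8 × 0.0145038 = 15.11 psi.

15.11 psi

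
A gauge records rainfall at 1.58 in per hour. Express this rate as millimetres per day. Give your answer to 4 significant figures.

963.2 mm/day

1.58 in/hour × 25.4 mm/in × 24 hour/day = 963.2 mm/day.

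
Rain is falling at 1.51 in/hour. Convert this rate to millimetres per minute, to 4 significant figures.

1.51 in/hour × 25.4 mm/in × 0.0166667 hour/minute = 0.6392 mm/minute.

0.6392 mm/minute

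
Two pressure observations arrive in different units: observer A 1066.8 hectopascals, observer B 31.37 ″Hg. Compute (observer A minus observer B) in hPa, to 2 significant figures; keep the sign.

observer B: 31.37 inHg = 1062.310 hPa.
Difference: 1066.800 − 1062.310 = 4.5 hPa.

4.5 hPa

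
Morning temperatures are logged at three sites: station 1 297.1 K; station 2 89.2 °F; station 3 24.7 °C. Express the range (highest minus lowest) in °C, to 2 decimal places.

station 1: 297.1 K = 23.950 °C.
station 2: 89.2 °F = 31.778 °C.
Spread: 31.778 − 23.950 = 7.828 °C.

7.83 °C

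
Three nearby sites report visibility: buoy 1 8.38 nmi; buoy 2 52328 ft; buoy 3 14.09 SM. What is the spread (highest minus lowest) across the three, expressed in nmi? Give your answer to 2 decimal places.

buoy 2: 52328 ft = 8.6121 nmi.
buoy 3: 14.09 SM = 12.2439 nmi.
Spread: 12.2439 − 8.3800 = 3.86 nmi.

3.86 nmi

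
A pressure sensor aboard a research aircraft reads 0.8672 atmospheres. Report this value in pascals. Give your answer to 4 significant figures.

87870 Pa

1 atm = 101325 Pa, so 0.8672 × 101325 = 87870 Pa.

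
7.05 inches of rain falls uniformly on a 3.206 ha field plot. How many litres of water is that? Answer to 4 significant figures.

Depth: 7.05 in × 25.4 = 179.07 mm.
Area: 3.206 ha = 32060 m².
1 mm over 1 m² is 1 L, so volume = 179.07 × 32060 = 5740984.2 L ≈ 5741000 L.

5741000 litres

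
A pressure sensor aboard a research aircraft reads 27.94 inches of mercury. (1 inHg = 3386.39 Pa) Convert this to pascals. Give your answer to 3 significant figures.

1 inHg = 3386.39 Pa, so 27.94 × 3386.39 = 94600 Pa.

94600 Pa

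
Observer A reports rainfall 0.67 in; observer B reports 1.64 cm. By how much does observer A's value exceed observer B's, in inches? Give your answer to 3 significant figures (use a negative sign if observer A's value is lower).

0.0243 in

observer B: 1.64 cm = 0.645669 in.
Difference: 0.670000 − 0.645669 = 0.0243 in.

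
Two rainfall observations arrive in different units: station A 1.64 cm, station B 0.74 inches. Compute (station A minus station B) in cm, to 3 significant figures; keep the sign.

station B: 0.74 in = 1.87960 cm.
Difference: 1.64000 − 1.87960 = -0.240 cm.

-0.240 cm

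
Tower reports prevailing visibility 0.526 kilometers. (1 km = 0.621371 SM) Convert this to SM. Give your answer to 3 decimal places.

0.327 SM

1 km = 0.621371 SM, so 0.526 × 0.621371 = 0.327 SM.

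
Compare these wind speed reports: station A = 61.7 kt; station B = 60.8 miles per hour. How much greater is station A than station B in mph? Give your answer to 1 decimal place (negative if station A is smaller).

station A: 61.7 kt = 71.003 mph.
Difference: 71.003 − 60.800 = 10.2 mph.

10.2 mph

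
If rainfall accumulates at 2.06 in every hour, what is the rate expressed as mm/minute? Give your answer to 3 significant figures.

0.872 mm/minute

2.06 in/hour × 25.4 mm/in × 0.0166667 hour/minute = 0.872 mm/minute.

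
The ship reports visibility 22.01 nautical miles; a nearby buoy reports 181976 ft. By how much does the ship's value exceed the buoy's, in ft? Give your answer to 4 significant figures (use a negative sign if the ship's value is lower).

-48240 ft

the ship: 22.01 nmi = 133735.30 ft.
Difference: 133735.30 − 181976.00 = -48240 ft.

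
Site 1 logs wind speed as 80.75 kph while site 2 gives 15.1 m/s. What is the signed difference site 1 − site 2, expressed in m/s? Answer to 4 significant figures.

site 1: 80.75 km/h = 22.43056 m/s.
Difference: 22.43056 − 15.10000 = 7.331 m/s.

7.331 m/s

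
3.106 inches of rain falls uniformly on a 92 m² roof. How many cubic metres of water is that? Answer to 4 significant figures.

7.258 cubic metres

Depth: 3.106 in × 25.4 = 78.8924 mm.
1 mm over 1 m² is 1 L, so volume = 78.8924 × 92 = 7258.1008 L = 7.258 m³.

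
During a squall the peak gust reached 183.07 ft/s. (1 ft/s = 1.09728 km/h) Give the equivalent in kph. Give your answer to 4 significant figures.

200.9 km/h

1 ft/s = 1.09728 km/h, so 183.07 × 1.09728 = 200.9 km/h.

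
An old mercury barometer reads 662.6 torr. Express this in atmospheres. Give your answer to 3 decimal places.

0.872 atm

1 mmHg = 0.00131579 atm, so 662.6 × 0.00131579 = 0.872 atm.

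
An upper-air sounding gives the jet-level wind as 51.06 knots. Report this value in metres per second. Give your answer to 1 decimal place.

26.3 m/s

1 kt = 0.514444 m/s, so 51.06 × 0.514444 = 26.3 m/s.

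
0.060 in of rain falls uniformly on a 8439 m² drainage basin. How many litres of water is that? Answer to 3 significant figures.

12900 litres

Depth: 0.060 in × 25.4 = 1.524 mm.
1 mm over 1 m² is 1 L, so volume = 1.524 × 8439 = 12861.036 L ≈ 12900 L.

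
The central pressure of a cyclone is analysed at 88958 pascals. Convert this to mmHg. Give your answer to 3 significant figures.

667 mmHg

1 Pa = 0.00750062 mmHg, so 88958 × 0.00750062 = 667 mmHg.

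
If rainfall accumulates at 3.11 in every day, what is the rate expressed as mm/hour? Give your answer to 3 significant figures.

3.11 in/day × 25.4 mm/in × 0.0416667 day/hour = 3.29 mm/hour.

3.29 mm/hour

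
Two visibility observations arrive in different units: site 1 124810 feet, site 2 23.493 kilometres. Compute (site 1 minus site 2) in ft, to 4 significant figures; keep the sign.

47730 ft

site 2: 23.493 km = 77076.77 ft.
Difference: 124810.00 − 77076.77 = 47730 ft.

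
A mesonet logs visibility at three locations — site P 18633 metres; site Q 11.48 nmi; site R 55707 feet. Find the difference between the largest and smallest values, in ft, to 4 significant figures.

14050 ft

site P: 18633 m = 61131.89 ft.
site Q: 11.48 nmi = 69753.81 ft.
Spread: 69753.81 − 55707.00 = 14050 ft.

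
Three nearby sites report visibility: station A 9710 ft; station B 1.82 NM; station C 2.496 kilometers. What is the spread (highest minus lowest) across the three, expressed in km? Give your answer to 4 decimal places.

0.8746 km

station A: 9710 ft = 2.959608 km.
station B: 1.82 nmi = 3.370640 km.
Spread: 3.370640 − 2.496000 = 0.8746 km.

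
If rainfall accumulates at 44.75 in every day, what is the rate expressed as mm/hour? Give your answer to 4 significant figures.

47.36 mm/hour

44.75 in/day × 25.4 mm/in × 0.0416667 day/hour = 47.36 mm/hour.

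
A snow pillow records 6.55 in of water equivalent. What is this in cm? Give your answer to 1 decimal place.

1 in = 2.54 cm, so 6.55 × 2.54 = 16.6 cm.

16.6 cm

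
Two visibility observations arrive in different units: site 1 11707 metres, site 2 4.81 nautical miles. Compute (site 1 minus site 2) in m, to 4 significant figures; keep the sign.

2799 m

site 2: 4.81 nmi = 8908.12 m.
Difference: 11707.00 − 8908.12 = 2799 m.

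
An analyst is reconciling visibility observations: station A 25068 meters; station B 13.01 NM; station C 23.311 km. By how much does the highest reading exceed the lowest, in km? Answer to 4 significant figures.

1.757 km

station A: 25068 m = 25.06800 km.
station B: 13.01 nmi = 24.09452 km.
Spread: 25.06800 − 23.31100 = 1.757 km.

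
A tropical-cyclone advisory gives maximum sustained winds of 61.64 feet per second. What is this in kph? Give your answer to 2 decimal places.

1 ft/s = 1.09728 km/h, so 61.64 × 1.09728 = 67.64 km/h.

67.64 km/h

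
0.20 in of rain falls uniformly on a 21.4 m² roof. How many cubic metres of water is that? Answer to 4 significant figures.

Depth: 0.20 in × 25.4 = 5.08 mm.
1 mm over 1 m² is 1 L, so volume = 5.08 × 21.4 = 108.712 L = 0.1087 m³.

0.1087 cubic metres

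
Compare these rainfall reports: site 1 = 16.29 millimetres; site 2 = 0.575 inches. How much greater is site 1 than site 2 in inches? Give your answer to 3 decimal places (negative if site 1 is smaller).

site 1: 16.29 mm = 0.64134 in.
Difference: 0.64134 − 0.57500 = 0.066 in.

0.066 in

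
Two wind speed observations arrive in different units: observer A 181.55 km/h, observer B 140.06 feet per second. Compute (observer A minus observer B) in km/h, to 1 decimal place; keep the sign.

observer B: 140.06 ft/s = 153.685 km/h.
Difference: 181.550 − 153.685 = 27.9 km/h.

27.9 km/h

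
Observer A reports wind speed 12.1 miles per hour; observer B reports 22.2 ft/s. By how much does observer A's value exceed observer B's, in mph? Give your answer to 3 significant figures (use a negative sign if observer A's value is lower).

-3.04 mph

observer B: 22.2 ft/s = 15.1364 mph.
Difference: 12.1000 − 15.1364 = -3.04 mph.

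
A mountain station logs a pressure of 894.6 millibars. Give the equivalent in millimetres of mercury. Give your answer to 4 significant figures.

1 mb = 0.750062 mmHg, so 894.6 × 0.750062 = 671.0 mmHg.

671.0 mmHg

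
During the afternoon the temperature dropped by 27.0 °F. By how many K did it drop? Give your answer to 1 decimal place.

15.0 K

A change of 1 °C equals a change of 1.8 °F: ΔK = 27.0 × 0.5556 = 15.0 K.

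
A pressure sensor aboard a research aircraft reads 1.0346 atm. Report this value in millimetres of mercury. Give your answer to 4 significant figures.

786.3 mmHg

1 atm = 760 mmHg, so 1.0346 × 760 = 786.3 mmHg.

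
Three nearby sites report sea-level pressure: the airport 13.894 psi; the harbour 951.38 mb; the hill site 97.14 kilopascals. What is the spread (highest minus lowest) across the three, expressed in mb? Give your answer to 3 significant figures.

20.0 mb

the airport: 13.894 psi = 957.958 mb.
the hill site: 97.14 kPa = 971.400 mb.
Spread: 971.400 − 951.380 = 20.0 mb.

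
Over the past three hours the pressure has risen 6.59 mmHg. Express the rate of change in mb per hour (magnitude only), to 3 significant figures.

6.59 mmHg / 3 h × 1.33322 mb/mmHg = 2.93 mb/h.

2.93 mb per hour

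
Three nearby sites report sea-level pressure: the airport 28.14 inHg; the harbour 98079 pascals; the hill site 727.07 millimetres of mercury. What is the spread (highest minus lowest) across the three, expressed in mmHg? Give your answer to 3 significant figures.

20.9 mmHg

the airport: 28.14 inHg = 714.756 mmHg.
the harbour: 98079 Pa = 735.653 mmHg.
Spread: 735.653 − 714.756 = 20.9 mmHg.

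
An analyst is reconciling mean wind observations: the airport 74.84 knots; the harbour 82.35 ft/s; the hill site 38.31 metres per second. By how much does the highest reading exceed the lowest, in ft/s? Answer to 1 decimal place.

44.0 ft/s

the airport: 74.84 kt = 126.316 ft/s.
the hill site: 38.31 m/s = 125.689 ft/s.
Spread: 126.316 − 82.350 = 44.0 ft/s.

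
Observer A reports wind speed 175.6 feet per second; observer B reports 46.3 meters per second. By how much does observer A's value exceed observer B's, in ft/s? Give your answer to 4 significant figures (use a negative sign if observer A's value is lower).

23.70 ft/s

observer B: 46.3 m/s = 151.9029 ft/s.
Difference: 175.6000 − 151.9029 = 23.70 ft/s.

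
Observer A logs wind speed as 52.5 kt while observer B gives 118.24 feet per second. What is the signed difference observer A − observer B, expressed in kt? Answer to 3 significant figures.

observer B: 118.24 ft/s = 70.055 kt.
Difference: 52.500 − 70.055 = -17.6 kt.

-17.6 kt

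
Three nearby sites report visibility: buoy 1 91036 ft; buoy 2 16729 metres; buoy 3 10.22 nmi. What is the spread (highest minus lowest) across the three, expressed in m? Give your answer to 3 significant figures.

11000 m

buoy 1: 91036 ft = 27747.77 m.
buoy 3: 10.22 nmi = 18927.44 m.
Spread: 27747.77 − 16729.00 = 11000 m.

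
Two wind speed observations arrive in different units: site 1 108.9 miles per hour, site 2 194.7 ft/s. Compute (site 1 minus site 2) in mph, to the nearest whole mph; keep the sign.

-24 mph

site 2: 194.7 ft/s = 132.75 mph.
Difference: 108.90 − 132.75 = -24 mph.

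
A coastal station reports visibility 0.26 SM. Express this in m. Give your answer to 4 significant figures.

1 SM = 1609.34 m, so 0.26 × 1609.34 = 418.4 m.

418.4 m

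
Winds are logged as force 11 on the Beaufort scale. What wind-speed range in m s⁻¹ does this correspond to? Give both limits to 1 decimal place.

28.5 to 32.6 m/s

Beaufort 11 (violent storm) spans 28.5–32.6 m/s.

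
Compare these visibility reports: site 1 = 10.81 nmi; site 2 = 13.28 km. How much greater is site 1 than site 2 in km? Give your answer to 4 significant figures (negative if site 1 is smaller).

site 1: 10.81 nmi = 20.02012 km.
Difference: 20.02012 − 13.28000 = 6.740 km.

6.740 km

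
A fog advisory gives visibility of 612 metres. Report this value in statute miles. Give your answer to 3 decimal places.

1 m = 0.000621371 SM, so 612 × 0.000621371 = 0.380 SM.

0.380 SM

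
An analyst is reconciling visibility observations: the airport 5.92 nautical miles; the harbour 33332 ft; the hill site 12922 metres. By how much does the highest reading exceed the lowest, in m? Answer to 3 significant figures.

2760 m

the airport: 5.92 nmi = 10963.84 m.
the harbour: 33332 ft = 10159.59 m.
Spread: 12922.00 − 10159.59 = 2760 m.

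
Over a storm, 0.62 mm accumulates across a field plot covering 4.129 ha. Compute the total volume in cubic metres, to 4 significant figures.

Area: 4.129 ha = 41290 m².
1 mm over 1 m² is 1 L, so volume = 0.62 × 41290 = 25599.8 L = 25.60 m³.

25.60 cubic metres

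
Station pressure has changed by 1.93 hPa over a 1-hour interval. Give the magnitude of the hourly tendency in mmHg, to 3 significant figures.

1.45 mmHg per hour

1.93 hPa / 1 h × 0.750062 mmHg/hPa = 1.45 mmHg/h.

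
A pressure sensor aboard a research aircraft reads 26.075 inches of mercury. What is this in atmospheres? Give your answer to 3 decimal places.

1 inHg = 0.0334211 atm, so 26.075 × 0.0334211 = 0.871 atm.

0.871 atm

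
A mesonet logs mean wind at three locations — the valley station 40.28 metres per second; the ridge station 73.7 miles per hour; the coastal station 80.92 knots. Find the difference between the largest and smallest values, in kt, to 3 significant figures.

the valley station: 40.28 m/s = 78.298 kt.
the ridge station: 73.7 mph = 64.044 kt.
Spread: 80.920 − 64.044 = 16.9 kt.

16.9 kt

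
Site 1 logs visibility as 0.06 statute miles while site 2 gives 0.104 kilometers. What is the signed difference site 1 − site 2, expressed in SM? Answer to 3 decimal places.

site 2: 0.104 km = 0.06462 SM.
Difference: 0.06000 − 0.06462 = -0.005 SM.

-0.005 SM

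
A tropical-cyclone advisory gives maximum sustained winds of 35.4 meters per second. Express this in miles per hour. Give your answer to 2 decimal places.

1 m/s = 2.23694 mph, so 35.4 × 2.23694 = 79.19 mph.

79.19 mph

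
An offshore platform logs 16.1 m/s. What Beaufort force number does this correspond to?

Beaufort force 7

16.1 m/s lies in the Beaufort 7 band (near gale, 13.9–17.1 m/s).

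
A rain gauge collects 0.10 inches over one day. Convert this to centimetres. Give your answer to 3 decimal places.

1 in = 2.54 cm, so 0.10 × 2.54 = 0.254 cm.

0.254 cm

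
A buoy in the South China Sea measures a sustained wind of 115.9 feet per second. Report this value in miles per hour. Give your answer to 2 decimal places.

1 ft/s = 0.681818 mph, so 115.9 × 0.681818 = 79.02 mph.

79.02 mph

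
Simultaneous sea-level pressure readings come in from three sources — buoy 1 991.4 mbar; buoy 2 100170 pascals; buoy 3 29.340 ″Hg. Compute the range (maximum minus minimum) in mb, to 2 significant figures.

buoy 2: 100170 Pa = 1001.70 mb.
buoy 3: 29.340 inHg = 993.57 mb.
Spread: 1001.70 − 991.40 = 10 mb.

10 mb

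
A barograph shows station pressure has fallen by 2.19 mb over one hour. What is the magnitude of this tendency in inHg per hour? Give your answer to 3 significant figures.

0.0647 inHg per hour

2.19 mb / 1 h × 0.02953 inHg/mb = 0.0647 inHg/h.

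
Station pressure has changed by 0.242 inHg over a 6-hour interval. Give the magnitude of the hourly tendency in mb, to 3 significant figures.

0.242 inHg / 6 h × 33.8639 mb/inHg = 1.37 mb/h.

1.37 mb per hour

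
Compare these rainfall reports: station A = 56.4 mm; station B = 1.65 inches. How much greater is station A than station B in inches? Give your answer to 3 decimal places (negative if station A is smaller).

station A: 56.4 mm = 2.22047 in.
Difference: 2.22047 − 1.65000 = 0.570 in.

0.570 in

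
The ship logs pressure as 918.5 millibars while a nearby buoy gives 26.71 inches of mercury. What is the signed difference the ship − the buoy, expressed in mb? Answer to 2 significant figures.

the buoy: 26.71 inHg = 904.50 mb.
Difference: 918.50 − 904.50 = 14 mb.

14 mb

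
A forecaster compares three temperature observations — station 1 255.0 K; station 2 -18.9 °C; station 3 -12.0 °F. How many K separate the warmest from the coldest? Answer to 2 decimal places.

station 1: 255.0 K = -18.150 °C.
station 3: -12.0 °F = -24.444 °C.
Spread: (-18.150) − (-24.444) = 6.294 °C.

6.29 K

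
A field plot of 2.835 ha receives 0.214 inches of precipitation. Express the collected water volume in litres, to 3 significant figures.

Depth: 0.214 in × 25.4 = 5.4356 mm.
Area: 2.835 ha = 28350 m².
1 mm over 1 m² is 1 L, so volume = 5.4356 × 28350 = 154099.26 L ≈ 154000 L.

154000 litres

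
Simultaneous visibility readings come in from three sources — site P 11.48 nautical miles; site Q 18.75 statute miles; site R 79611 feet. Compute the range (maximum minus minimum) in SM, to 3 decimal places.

5.539 SM

site P: 11.48 nmi = 13.21095 SM.
site R: 79611 ft = 15.07784 SM.
Spread: 18.75000 − 13.21095 = 5.539 SM.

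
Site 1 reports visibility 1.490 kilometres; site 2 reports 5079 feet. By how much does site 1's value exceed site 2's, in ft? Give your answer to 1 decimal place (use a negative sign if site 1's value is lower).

site 1: 1.490 km = 4888.451 ft.
Difference: 4888.451 − 5079.000 = -190.5 ft.

-190.5 ft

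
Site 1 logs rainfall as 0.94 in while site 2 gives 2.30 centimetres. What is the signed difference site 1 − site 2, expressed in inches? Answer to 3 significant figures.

site 2: 2.30 cm = 0.905512 in.
Difference: 0.940000 − 0.905512 = 0.0345 in.

0.0345 in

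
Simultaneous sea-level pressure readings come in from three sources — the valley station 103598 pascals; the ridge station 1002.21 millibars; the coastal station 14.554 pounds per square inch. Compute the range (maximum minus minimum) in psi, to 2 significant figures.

the valley station: 103598 Pa = 15.0256 psi.
the ridge station: 1002.21 mb = 14.5358 psi.
Spread: 15.0256 − 14.5358 = 0.49 psi.

0.49 psi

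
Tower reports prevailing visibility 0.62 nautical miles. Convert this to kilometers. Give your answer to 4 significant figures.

1.148 km

1 nmi = 1.852 km, so 0.62 × 1.852 = 1.148 km.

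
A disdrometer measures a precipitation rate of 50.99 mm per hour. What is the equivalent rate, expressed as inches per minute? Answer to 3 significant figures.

0.0335 in/minute

50.99 mm/hour × 0.0393701 in/mm × 0.0166667 hour/minute = 0.0335 in/minute.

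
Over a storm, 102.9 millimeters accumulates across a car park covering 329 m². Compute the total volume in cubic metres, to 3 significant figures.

33.9 cubic metres

1 mm over 1 m² is 1 L, so volume = 102.9 × 329 = 33854.1 L = 33.9 m³.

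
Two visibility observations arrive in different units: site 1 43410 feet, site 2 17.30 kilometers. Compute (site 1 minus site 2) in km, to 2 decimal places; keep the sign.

-4.07 km

site 1: 43410 ft = 13.2314 km.
Difference: 13.2314 − 17.3000 = -4.07 km.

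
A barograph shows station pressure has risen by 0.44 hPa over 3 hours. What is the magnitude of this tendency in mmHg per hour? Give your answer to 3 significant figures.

0.110 mmHg per hour

0.44 hPa / 3 h × 0.750062 mmHg/hPa = 0.110 mmHg/h.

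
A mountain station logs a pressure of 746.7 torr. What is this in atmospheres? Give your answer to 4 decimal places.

0.9825 atm

1 mmHg = 0.00131579 atm, so 746.7 × 0.00131579 = 0.9825 atm.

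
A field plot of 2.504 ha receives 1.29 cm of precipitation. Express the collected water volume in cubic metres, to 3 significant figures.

Depth: 1.29 cm × 10 = 12.9 mm.
Area: 2.504 ha = 25040 m².
1 mm over 1 m² is 1 L, so volume = 12.9 × 25040 = 323016 L = 323 m³.

323 cubic metres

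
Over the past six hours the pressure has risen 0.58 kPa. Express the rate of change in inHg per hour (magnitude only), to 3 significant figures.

0.0285 inHg per hour

0.58 kPa / 6 h × 0.2953 inHg/kPa = 0.0285 inHg/h.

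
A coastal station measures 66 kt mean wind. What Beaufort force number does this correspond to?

66 kt lies in the Beaufort 12 band (hurricane force, ≥64 kt).

Beaufort force 12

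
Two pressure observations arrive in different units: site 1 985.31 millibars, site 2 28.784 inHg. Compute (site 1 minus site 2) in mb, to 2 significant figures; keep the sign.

site 2: 28.784 inHg = 974.74 mb.
Difference: 985.31 − 974.74 = 11 mb.

11 mb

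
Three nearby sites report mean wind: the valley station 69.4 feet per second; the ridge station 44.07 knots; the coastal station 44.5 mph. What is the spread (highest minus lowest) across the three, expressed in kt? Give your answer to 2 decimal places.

the valley station: 69.4 ft/s = 41.1184 kt.
the coastal station: 44.5 mph = 38.6694 kt.
Spread: 44.0700 − 38.6694 = 5.40 kt.

5.40 kt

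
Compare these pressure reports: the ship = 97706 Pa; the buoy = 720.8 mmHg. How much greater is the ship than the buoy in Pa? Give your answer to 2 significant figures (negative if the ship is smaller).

the buoy: 720.8 mmHg = 96098.78 Pa.
Difference: 97706.00 − 96098.78 = 1600 Pa.

1600 Pa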